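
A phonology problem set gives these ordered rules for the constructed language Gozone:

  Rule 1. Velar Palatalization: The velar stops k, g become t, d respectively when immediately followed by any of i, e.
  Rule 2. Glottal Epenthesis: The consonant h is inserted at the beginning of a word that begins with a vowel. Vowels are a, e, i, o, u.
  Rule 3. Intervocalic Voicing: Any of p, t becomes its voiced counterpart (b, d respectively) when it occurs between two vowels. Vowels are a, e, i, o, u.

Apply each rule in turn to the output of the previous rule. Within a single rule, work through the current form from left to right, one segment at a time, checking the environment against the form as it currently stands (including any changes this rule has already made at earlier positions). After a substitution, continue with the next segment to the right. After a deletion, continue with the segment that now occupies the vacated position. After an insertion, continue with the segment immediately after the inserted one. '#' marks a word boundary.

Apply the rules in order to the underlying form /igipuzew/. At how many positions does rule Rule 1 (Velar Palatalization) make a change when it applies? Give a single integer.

Rule 1 Velar Palatalization: [igipuzew] → [idipuzew]
Rule 2 Glottal Epenthesis: [idipuzew] → [hidipuzew]
Rule 3 Intervocalic Voicing: [hidipuzew] → [hidibuzew]
Rule Rule 1 changed 1 position(s).

1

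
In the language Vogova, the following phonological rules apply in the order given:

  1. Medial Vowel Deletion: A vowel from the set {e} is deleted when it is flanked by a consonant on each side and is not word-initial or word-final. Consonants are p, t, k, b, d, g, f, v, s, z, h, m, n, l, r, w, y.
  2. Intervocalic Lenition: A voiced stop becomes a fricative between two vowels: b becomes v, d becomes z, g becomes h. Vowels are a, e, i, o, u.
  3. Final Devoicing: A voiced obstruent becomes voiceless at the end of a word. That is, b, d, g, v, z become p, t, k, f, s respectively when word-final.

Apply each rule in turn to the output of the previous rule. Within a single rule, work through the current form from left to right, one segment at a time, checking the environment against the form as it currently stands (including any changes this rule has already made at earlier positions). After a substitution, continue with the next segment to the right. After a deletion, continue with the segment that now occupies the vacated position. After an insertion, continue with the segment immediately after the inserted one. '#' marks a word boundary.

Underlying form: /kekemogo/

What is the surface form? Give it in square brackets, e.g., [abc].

1 Medial Vowel Deletion: [kekemogo] → [kkmogo]
2 Intervocalic Lenition: [kkmogo] → [kkmoho]
3 Final Devoicing: no change — [kkmoho]

[kkmoho]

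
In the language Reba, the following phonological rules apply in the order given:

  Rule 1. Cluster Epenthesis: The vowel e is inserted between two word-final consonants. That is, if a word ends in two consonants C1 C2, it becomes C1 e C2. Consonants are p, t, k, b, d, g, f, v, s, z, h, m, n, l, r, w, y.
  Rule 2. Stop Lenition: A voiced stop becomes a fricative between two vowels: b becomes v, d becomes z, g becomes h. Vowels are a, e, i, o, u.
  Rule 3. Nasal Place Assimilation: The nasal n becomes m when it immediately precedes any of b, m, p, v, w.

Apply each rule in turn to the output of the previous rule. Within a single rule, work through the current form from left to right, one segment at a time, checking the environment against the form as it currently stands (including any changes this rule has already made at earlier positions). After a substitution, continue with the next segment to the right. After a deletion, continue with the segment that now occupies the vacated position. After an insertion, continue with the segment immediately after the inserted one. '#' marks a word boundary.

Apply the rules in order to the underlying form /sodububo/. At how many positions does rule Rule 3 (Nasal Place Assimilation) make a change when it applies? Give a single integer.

Rule 1 Cluster Epenthesis: no change — [sodububo]
Rule 2 Stop Lenition: [sodububo] → [sozuvuvo]
Rule 3 Nasal Place Assimilation: no change — [sozuvuvo]
Rule Rule 3 changed 0 position(s).

0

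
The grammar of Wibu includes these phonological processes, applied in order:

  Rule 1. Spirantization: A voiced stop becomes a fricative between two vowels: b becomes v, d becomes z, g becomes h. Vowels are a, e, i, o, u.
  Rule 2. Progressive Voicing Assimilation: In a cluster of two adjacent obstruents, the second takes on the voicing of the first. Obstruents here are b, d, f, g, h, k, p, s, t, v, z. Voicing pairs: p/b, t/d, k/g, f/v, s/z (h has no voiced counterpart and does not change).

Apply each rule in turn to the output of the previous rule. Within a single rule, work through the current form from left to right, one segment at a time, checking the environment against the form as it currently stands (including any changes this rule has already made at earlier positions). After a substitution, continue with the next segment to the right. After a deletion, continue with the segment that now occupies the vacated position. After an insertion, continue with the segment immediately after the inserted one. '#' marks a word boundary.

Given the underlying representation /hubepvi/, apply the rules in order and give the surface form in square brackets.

Rule 1 Spirantization: [hubepvi] → [huvepvi]
Rule 2 Progressive Voicing Assimilation: [huvepvi] → [huvepfi]

[huvepfi]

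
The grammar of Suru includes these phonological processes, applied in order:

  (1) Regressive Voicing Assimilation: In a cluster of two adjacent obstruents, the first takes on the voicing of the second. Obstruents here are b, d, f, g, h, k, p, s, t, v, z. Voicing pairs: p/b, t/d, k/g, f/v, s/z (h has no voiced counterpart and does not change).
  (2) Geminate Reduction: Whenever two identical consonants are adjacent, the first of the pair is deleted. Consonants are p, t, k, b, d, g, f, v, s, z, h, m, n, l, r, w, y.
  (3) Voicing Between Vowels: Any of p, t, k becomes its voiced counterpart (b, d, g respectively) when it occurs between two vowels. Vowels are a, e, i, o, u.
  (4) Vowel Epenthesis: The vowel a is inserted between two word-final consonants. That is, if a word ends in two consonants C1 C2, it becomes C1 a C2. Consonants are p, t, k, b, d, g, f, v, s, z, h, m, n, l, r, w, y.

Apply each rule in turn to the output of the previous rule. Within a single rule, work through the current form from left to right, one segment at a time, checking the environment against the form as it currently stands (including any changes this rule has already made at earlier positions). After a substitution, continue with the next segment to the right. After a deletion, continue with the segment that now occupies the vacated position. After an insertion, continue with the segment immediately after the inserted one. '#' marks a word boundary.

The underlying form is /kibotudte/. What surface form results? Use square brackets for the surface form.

(1) Regressive Voicing Assimilation: [kibotudte] → [kibotutte]
(2) Geminate Reduction: [kibotutte] → [kibotute]
(3) Voicing Between Vowels: [kibotute] → [kibodude]
(4) Vowel Epenthesis: no change — [kibodude]

[kibodude]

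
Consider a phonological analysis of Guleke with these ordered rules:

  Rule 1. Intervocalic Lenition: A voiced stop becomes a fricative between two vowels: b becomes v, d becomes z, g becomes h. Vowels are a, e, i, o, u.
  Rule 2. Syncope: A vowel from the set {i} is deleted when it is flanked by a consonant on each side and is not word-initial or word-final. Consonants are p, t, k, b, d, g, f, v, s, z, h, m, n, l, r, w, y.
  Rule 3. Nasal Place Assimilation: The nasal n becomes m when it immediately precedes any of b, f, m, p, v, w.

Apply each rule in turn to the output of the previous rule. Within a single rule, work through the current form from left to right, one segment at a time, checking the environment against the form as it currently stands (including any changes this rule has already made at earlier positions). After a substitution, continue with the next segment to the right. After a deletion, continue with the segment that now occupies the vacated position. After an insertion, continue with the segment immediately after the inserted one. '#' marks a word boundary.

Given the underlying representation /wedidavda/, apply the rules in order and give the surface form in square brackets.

Rule 1 Intervocalic Lenition: [wedidavda] → [wezizavda]
Rule 2 Syncope: [wezizavda] → [wezzavda]
Rule 3 Nasal Place Assimilation: no change — [wezzavda]

[wezzavda]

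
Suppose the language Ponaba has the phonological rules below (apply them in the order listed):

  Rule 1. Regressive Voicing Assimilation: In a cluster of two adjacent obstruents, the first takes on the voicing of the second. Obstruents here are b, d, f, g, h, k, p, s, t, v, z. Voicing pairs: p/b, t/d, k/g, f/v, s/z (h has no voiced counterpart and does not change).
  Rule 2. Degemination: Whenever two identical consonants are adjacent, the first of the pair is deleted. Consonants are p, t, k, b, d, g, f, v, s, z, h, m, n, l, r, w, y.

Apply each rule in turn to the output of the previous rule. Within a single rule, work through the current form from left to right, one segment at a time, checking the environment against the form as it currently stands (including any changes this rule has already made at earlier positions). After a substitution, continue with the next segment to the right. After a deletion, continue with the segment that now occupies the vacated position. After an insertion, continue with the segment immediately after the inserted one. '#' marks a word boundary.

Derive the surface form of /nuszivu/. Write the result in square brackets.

Rule 1 Regressive Voicing Assimilation: [nuszivu] → [nuzzivu]
Rule 2 Degemination: [nuzzivu] → [nuzivu]

[nuzivu]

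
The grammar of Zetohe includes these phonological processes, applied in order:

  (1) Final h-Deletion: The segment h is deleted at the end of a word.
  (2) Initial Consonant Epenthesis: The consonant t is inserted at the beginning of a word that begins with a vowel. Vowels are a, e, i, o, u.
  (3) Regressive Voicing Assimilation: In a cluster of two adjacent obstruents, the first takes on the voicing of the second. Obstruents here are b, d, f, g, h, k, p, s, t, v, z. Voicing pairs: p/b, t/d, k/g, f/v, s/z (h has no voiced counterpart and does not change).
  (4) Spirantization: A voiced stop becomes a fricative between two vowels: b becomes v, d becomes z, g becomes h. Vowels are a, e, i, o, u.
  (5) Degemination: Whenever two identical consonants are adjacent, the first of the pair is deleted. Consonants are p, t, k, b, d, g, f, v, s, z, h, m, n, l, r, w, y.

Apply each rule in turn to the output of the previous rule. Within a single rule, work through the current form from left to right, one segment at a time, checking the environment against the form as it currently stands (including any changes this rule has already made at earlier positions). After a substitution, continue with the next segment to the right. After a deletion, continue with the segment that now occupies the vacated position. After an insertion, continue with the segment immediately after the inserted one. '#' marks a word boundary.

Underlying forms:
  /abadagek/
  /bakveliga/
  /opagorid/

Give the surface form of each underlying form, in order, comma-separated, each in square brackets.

[tavazahek], [bagveliha], [topahorid]

/abadagek/:
  (1) Final h-Deletion: no change — [abadagek]
  (2) Initial Consonant Epenthesis: [abadagek] → [tabadagek]
  (3) Regressive Voicing Assimilation: no change — [tabadagek]
  (4) Spirantization: [tabadagek] → [tavazahek]
  (5) Degemination: no change — [tavazahek]
/bakveliga/:
  (1) Final h-Deletion: no change — [bakveliga]
  (2) Initial Consonant Epenthesis: no change — [bakveliga]
  (3) Regressive Voicing Assimilation: [bakveliga] → [bagveliga]
  (4) Spirantization: [bagveliga] → [bagveliha]
  (5) Degemination: no change — [bagveliha]
/opagorid/:
  (1) Final h-Deletion: no change — [opagorid]
  (2) Initial Consonant Epenthesis: [opagorid] → [topagorid]
  (3) Regressive Voicing Assimilation: no change — [topagorid]
  (4) Spirantization: [topagorid] → [topahorid]
  (5) Degemination: no change — [topahorid]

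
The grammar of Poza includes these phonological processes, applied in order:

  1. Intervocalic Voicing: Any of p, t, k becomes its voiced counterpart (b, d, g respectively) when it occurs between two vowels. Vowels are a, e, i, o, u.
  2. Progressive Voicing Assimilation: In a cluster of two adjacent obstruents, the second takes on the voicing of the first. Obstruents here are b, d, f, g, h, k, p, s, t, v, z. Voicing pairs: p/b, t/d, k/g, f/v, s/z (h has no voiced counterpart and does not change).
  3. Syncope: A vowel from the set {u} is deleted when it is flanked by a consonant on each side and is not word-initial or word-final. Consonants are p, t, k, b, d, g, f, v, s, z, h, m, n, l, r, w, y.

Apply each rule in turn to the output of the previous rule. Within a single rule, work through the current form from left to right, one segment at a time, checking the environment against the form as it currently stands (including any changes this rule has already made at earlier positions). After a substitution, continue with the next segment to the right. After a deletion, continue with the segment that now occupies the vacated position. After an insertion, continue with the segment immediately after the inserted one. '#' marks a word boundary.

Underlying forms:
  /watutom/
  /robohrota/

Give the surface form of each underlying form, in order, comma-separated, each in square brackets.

/watutom/:
  1 Intervocalic Voicing: [watutom] → [wadudom]
  2 Progressive Voicing Assimilation: no change — [wadudom]
  3 Syncope: [wadudom] → [waddom]
/robohrota/:
  1 Intervocalic Voicing: [robohrota] → [robohroda]
  2 Progressive Voicing Assimilation: no change — [robohroda]
  3 Syncope: no change — [robohroda]

[waddom], [robohroda]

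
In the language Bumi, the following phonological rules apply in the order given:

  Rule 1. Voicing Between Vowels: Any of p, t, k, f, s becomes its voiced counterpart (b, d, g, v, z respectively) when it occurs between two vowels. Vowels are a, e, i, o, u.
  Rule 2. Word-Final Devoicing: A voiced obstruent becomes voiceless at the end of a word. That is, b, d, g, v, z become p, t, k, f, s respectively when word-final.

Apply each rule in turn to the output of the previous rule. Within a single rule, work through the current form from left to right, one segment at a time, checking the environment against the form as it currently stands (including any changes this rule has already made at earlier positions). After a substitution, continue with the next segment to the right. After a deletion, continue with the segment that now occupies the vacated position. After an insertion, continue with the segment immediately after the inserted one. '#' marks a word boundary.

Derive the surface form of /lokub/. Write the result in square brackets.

[logup]

Rule 1 Voicing Between Vowels: [lokub] → [logub]
Rule 2 Word-Final Devoicing: [logub] → [logup]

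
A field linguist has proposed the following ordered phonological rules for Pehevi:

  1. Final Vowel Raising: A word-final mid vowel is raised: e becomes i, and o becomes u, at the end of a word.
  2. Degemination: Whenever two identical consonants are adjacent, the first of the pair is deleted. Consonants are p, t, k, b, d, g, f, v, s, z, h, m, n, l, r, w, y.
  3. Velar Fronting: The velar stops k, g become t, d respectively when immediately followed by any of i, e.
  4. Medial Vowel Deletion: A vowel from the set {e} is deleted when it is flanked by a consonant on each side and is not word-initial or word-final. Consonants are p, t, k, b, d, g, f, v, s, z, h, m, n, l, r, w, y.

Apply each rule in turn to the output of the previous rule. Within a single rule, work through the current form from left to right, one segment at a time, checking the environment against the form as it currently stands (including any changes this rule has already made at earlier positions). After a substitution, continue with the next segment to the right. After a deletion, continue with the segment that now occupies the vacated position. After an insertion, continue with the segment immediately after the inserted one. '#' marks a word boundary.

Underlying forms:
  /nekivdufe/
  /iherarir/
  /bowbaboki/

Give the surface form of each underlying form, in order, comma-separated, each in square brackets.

[ntivdufi], [ihrarir], [bowbaboti]

/nekivdufe/:
  1 Final Vowel Raising: [nekivdufe] → [nekivdufi]
  2 Degemination: no change — [nekivdufi]
  3 Velar Fronting: [nekivdufi] → [netivdufi]
  4 Medial Vowel Deletion: [netivdufi] → [ntivdufi]
/iherarir/:
  1 Final Vowel Raising: no change — [iherarir]
  2 Degemination: no change — [iherarir]
  3 Velar Fronting: no change — [iherarir]
  4 Medial Vowel Deletion: [iherarir] → [ihrarir]
/bowbaboki/:
  1 Final Vowel Raising: no change — [bowbaboki]
  2 Degemination: no change — [bowbaboki]
  3 Velar Fronting: [bowbaboki] → [bowbaboti]
  4 Medial Vowel Deletion: no change — [bowbaboti]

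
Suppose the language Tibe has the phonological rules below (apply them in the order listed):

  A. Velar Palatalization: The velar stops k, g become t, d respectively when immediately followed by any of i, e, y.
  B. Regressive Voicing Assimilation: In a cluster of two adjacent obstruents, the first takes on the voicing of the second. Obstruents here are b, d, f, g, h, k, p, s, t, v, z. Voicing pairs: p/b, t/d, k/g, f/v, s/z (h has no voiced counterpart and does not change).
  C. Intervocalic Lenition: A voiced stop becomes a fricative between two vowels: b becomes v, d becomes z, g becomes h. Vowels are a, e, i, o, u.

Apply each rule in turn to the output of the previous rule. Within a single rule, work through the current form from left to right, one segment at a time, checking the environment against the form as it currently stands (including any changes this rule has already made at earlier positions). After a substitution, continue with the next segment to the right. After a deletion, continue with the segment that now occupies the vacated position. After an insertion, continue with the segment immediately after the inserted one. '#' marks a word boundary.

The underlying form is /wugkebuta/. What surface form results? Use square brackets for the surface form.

[wuktevuta]

A Velar Palatalization: [wugkebuta] → [wugtebuta]
B Regressive Voicing Assimilation: [wugtebuta] → [wuktebuta]
C Intervocalic Lenition: [wuktebuta] → [wuktevuta]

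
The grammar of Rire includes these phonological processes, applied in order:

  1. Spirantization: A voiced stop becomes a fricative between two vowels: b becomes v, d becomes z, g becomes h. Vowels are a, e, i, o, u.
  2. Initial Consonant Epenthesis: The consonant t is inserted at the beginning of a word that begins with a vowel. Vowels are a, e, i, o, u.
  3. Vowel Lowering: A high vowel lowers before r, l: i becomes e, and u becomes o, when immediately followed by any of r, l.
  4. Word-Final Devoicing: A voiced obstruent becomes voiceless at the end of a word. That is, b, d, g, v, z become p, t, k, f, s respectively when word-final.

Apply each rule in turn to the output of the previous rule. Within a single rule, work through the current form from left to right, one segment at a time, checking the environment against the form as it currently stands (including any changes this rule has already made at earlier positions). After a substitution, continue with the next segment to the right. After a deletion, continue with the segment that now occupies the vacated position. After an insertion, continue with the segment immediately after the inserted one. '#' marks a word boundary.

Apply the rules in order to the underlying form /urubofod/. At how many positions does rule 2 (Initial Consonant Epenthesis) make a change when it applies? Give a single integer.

1

1 Spirantization: [urubofod] → [uruvofod]
2 Initial Consonant Epenthesis: [uruvofod] → [turuvofod]
3 Vowel Lowering: [turuvofod] → [toruvofod]
4 Word-Final Devoicing: [toruvofod] → [toruvofot]
Rule 2 changed 1 position(s).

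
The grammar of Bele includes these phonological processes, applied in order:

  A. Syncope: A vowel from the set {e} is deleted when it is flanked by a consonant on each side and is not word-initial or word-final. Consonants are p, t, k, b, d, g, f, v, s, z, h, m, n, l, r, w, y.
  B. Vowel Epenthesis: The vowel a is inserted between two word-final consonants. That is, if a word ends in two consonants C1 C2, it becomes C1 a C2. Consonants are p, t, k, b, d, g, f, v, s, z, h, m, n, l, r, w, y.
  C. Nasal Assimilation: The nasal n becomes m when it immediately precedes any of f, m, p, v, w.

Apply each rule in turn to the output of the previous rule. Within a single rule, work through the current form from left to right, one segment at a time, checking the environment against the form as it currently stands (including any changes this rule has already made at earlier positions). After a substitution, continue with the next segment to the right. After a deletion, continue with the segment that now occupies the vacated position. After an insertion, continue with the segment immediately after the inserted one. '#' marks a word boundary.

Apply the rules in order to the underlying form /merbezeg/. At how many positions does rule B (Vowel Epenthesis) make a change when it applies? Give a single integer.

A Syncope: [merbezeg] → [mrbzg]
B Vowel Epenthesis: [mrbzg] → [mrbzag]
C Nasal Assimilation: no change — [mrbzag]
Rule B changed 1 position(s).

1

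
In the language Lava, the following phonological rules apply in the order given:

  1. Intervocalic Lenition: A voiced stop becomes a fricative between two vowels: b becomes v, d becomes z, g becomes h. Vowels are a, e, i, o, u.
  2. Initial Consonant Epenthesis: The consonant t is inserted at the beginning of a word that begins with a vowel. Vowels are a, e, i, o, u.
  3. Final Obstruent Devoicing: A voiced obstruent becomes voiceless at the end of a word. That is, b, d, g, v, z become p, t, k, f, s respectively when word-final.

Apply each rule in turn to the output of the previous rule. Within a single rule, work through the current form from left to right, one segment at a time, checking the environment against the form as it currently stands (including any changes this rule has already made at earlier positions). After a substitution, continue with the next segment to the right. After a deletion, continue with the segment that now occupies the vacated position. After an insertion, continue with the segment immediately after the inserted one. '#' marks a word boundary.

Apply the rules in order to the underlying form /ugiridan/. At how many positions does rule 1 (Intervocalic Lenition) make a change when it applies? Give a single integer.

1 Intervocalic Lenition: [ugiridan] → [uhirizan]
2 Initial Consonant Epenthesis: [uhirizan] → [tuhirizan]
3 Final Obstruent Devoicing: no change — [tuhirizan]
Rule 1 changed 2 position(s).

2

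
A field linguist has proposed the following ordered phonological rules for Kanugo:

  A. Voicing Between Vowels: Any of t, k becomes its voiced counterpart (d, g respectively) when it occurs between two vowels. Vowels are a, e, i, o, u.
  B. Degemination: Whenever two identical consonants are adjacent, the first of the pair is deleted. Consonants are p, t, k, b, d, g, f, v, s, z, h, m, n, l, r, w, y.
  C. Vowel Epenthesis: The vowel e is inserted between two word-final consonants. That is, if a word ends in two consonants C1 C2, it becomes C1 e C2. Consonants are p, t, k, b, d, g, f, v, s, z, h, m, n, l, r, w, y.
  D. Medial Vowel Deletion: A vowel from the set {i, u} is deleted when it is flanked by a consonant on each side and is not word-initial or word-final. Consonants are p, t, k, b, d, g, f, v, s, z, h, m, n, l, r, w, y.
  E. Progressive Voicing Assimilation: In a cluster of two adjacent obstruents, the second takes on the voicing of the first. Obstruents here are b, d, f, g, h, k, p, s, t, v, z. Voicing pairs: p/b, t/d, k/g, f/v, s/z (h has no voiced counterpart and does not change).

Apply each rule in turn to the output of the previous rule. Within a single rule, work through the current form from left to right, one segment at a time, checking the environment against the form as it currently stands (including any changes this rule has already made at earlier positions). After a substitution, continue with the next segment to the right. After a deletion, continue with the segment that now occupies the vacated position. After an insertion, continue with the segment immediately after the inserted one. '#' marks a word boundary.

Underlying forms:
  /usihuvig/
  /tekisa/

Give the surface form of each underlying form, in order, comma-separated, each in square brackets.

[ushfk], [tegza]

/usihuvig/:
  A Voicing Between Vowels: no change — [usihuvig]
  B Degemination: no change — [usihuvig]
  C Vowel Epenthesis: no change — [usihuvig]
  D Medial Vowel Deletion: [usihuvig] → [ushvg]
  E Progressive Voicing Assimilation: [ushvg] → [ushfk]
/tekisa/:
  A Voicing Between Vowels: [tekisa] → [tegisa]
  B Degemination: no change — [tegisa]
  C Vowel Epenthesis: no change — [tegisa]
  D Medial Vowel Deletion: [tegisa] → [tegsa]
  E Progressive Voicing Assimilation: [tegsa] → [tegza]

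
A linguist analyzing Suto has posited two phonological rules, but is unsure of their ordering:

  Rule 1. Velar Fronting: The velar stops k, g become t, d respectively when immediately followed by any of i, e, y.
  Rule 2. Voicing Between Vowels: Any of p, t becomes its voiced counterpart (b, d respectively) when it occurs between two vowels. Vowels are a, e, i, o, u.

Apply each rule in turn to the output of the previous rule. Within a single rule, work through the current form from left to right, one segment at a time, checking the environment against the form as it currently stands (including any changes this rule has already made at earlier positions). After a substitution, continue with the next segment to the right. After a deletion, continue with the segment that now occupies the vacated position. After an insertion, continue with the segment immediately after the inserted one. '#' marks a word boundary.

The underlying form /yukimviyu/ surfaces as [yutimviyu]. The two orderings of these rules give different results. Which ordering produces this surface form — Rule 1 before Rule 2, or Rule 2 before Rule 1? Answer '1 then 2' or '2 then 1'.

Order 1 then 2:
  1 Velar Fronting: [yukimviyu] → [yutimviyu]
  2 Voicing Between Vowels: [yutimviyu] → [yudimviyu]
  result: [yudimviyu]
Order 2 then 1:
  2 Voicing Between Vowels: no change — [yukimviyu]
  1 Velar Fronting: [yukimviyu] → [yutimviyu]
  result: [yutimviyu]

2 then 1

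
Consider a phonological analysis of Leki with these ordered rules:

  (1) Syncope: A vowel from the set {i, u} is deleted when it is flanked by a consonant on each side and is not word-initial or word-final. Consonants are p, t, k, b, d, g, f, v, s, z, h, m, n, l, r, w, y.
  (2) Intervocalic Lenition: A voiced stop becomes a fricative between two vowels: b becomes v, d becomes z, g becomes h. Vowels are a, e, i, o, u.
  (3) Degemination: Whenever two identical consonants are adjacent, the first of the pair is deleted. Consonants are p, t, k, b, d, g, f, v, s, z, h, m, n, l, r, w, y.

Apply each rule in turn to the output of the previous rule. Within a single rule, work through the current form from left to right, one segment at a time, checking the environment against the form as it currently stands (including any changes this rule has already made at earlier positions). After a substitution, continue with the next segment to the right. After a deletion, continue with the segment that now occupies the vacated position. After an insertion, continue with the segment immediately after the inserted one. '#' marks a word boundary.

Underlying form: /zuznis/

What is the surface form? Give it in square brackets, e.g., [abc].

(1) Syncope: [zuznis] → [zzns]
(2) Intervocalic Lenition: no change — [zzns]
(3) Degemination: [zzns] → [zns]

[zns]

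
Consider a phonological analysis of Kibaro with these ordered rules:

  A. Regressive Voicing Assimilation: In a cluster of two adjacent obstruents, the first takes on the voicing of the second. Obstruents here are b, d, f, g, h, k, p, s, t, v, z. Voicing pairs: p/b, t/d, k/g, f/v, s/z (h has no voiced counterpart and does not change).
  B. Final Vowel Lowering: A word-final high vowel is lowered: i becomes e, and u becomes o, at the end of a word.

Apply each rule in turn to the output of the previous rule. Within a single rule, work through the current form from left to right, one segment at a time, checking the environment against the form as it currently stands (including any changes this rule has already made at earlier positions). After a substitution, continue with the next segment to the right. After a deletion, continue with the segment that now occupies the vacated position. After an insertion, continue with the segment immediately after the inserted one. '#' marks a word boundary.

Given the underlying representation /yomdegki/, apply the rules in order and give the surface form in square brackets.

A Regressive Voicing Assimilation: [yomdegki] → [yomdekki]
B Final Vowel Lowering: [yomdekki] → [yomdekke]

[yomdekke]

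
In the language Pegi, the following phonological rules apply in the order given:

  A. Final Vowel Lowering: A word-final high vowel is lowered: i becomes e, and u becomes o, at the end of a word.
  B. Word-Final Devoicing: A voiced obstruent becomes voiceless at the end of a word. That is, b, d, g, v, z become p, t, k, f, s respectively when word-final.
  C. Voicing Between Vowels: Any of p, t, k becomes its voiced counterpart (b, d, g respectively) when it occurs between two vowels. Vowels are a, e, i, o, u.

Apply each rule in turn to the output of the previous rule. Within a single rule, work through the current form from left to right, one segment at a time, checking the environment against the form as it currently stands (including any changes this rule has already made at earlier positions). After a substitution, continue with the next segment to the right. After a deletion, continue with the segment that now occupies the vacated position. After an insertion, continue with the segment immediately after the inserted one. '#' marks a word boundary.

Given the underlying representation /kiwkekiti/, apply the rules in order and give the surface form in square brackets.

[kiwkegide]

A Final Vowel Lowering: [kiwkekiti] → [kiwkekite]
B Word-Final Devoicing: no change — [kiwkekite]
C Voicing Between Vowels: [kiwkekite] → [kiwkegide]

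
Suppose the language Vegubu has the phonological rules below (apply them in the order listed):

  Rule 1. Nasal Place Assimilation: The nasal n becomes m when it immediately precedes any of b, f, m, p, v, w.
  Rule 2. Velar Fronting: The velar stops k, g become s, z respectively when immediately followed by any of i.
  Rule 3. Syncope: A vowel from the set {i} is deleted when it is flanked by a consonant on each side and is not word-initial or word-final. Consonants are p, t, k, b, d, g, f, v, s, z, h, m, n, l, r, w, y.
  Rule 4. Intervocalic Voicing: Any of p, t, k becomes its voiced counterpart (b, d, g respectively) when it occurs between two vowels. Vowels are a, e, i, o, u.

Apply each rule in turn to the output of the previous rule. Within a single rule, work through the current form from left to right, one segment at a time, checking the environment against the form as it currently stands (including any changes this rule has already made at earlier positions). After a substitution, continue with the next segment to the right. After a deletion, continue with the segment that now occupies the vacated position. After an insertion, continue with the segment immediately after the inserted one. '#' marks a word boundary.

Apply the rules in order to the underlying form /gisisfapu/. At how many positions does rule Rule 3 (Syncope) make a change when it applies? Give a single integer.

Rule 1 Nasal Place Assimilation: no change — [gisisfapu]
Rule 2 Velar Fronting: [gisisfapu] → [zisisfapu]
Rule 3 Syncope: [zisisfapu] → [zssfapu]
Rule 4 Intervocalic Voicing: [zssfapu] → [zssfabu]
Rule Rule 3 changed 2 position(s).

2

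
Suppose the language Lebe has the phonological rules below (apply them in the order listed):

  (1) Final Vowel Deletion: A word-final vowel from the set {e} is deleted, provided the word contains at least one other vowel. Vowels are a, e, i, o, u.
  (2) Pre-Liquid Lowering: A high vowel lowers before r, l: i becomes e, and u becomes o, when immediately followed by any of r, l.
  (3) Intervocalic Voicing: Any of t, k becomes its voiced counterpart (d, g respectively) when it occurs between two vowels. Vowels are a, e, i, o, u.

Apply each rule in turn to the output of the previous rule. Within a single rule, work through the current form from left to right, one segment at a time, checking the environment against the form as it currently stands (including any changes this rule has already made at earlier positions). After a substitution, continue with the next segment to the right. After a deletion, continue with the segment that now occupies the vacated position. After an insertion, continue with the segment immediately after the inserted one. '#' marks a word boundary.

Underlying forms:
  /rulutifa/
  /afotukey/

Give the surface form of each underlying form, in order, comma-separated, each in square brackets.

[roludifa], [afodugey]

/rulutifa/:
  (1) Final Vowel Deletion: no change — [rulutifa]
  (2) Pre-Liquid Lowering: [rulutifa] → [rolutifa]
  (3) Intervocalic Voicing: [rolutifa] → [roludifa]
/afotukey/:
  (1) Final Vowel Deletion: no change — [afotukey]
  (2) Pre-Liquid Lowering: no change — [afotukey]
  (3) Intervocalic Voicing: [afotukey] → [afodugey]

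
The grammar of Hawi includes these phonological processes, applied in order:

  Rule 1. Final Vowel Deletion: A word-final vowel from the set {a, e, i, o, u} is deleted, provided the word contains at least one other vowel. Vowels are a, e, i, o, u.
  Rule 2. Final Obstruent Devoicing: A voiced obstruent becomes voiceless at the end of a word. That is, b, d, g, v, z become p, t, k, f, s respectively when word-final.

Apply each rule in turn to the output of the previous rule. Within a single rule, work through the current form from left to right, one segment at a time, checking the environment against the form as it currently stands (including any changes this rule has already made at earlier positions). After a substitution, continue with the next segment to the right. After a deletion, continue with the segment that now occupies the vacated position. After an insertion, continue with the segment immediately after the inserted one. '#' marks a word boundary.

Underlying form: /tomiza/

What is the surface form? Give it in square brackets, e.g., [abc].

Rule 1 Final Vowel Deletion: [tomiza] → [tomiz]
Rule 2 Final Obstruent Devoicing: [tomiz] → [tomis]

[tomis]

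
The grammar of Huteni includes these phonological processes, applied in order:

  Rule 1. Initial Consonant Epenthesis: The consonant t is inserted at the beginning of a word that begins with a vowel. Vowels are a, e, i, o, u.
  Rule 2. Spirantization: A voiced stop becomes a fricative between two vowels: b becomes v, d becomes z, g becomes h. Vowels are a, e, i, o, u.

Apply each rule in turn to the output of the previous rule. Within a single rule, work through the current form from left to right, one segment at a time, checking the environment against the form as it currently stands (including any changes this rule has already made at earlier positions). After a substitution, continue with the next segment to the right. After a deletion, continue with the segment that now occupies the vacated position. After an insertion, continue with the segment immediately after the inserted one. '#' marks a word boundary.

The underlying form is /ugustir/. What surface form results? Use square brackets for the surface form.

Rule 1 Initial Consonant Epenthesis: [ugustir] → [tugustir]
Rule 2 Spirantization: [tugustir] → [tuhustir]

[tuhustir]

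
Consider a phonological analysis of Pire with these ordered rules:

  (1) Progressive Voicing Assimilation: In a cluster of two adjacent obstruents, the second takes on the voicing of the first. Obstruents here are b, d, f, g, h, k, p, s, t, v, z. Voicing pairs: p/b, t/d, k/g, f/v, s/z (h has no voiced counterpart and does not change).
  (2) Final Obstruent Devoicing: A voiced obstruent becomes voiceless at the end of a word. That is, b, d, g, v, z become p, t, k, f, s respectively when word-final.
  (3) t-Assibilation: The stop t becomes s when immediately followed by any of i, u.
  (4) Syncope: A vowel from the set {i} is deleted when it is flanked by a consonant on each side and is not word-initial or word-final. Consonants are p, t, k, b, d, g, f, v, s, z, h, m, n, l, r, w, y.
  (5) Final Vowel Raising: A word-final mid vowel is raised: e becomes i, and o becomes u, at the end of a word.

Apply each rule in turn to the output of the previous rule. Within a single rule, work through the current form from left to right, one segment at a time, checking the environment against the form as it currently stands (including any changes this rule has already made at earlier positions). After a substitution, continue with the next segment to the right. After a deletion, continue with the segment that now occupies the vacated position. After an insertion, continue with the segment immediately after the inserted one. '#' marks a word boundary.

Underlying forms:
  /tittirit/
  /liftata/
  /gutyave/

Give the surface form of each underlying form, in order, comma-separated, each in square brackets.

[stsrt], [lftata], [gutyavi]

/tittirit/:
  (1) Progressive Voicing Assimilation: no change — [tittirit]
  (2) Final Obstruent Devoicing: no change — [tittirit]
  (3) t-Assibilation: [tittirit] → [sitsirit]
  (4) Syncope: [sitsirit] → [stsrt]
  (5) Final Vowel Raising: no change — [stsrt]
/liftata/:
  (1) Progressive Voicing Assimilation: no change — [liftata]
  (2) Final Obstruent Devoicing: no change — [liftata]
  (3) t-Assibilation: no change — [liftata]
  (4) Syncope: [liftata] → [lftata]
  (5) Final Vowel Raising: no change — [lftata]
/gutyave/:
  (1) Progressive Voicing Assimilation: no change — [gutyave]
  (2) Final Obstruent Devoicing: no change — [gutyave]
  (3) t-Assibilation: no change — [gutyave]
  (4) Syncope: no change — [gutyave]
  (5) Final Vowel Raising: [gutyave] → [gutyavi]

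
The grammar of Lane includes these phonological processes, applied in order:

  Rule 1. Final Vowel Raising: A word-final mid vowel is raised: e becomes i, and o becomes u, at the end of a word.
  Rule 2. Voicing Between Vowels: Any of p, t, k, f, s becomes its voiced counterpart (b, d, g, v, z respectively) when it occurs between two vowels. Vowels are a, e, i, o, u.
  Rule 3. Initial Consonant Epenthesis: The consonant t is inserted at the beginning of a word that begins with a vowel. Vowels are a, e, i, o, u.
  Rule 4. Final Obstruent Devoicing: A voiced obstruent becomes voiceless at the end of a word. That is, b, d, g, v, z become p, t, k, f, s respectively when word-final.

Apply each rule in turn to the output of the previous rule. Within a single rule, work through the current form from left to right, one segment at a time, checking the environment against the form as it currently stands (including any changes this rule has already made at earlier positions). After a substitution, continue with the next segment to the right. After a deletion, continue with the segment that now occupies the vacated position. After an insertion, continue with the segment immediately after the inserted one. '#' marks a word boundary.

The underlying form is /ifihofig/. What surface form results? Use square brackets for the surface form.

[tivihovik]

Rule 1 Final Vowel Raising: no change — [ifihofig]
Rule 2 Voicing Between Vowels: [ifihofig] → [ivihovig]
Rule 3 Initial Consonant Epenthesis: [ivihovig] → [tivihovig]
Rule 4 Final Obstruent Devoicing: [tivihovig] → [tivihovik]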